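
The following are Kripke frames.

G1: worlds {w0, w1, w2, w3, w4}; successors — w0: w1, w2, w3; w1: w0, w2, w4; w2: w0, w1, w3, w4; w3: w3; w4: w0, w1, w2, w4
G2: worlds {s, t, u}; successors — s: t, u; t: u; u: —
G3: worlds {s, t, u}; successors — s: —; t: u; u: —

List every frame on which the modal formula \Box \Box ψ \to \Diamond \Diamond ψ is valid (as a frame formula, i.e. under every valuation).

G1

Frame correspondent (Sahlqvist): \forall x \exists w (x R^2 w \wedge x R^2 w) — i.e. a generalized confluence (Geach) condition.
G1: satisfies the condition.
G2: fails — at t but no w with tR²w and tR²w.
G3: fails — at s but no w with sR²w and sR²w.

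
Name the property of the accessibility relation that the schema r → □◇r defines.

Symmetry

This is the B axiom.
It corresponds to symmetry: ∀x ∀y (Rxy → Ryx).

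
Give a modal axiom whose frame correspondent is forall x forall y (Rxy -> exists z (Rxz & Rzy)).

This is density; the standard corresponding axiom is C4: □□ψ → □ψ.

□□ψ → □ψ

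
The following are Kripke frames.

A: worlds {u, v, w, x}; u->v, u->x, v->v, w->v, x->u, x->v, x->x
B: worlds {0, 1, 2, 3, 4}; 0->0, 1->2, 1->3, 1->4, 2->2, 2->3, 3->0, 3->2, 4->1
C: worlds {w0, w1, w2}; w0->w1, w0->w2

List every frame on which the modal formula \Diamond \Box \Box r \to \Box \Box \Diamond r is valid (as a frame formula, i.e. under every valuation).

A, C

The schema corresponds to a generalized confluence (Geach) condition: \forall x \forall y \forall z ((xRy \wedge x R^2 z) \to \exists w (y R^2 w \wedge zRw)).
A: condition met.
B: fails — 1R4, 1R²0 but no w with 4R²w and 0Rw.
C: condition met.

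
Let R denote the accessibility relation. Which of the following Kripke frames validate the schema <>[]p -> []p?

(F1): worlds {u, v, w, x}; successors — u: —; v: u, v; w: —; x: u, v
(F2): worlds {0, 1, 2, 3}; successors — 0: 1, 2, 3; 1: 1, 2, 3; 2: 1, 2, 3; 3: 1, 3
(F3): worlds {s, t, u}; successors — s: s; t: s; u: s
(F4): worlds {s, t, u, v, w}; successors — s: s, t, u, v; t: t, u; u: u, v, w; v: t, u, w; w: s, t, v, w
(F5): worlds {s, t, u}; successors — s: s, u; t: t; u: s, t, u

This is the axiom for the Euclidean property; its first-order frame correspondent is forall x forall y forall z (Rxy & Rxz -> Ryz).
(F1): fails — Rvu and Rvu but not Ruu.
(F2): fails — R03 and R02 but not R32.
(F3): holds.
(F4): fails — Rsv and Rsv but not Rvv.
(F5): fails — Rut and Ruu but not Rtu.
Valid on: (F3).

(F3)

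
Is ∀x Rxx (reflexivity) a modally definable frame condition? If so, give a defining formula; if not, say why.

Yes: it is reflexivity, defined by the T schema □r → r.
Suppose □r→r is valid. At any x set V(r)={w : Rxw}. Then □r holds at x, so r holds at x, i.e. Rxx.

Yes — defined by □r → r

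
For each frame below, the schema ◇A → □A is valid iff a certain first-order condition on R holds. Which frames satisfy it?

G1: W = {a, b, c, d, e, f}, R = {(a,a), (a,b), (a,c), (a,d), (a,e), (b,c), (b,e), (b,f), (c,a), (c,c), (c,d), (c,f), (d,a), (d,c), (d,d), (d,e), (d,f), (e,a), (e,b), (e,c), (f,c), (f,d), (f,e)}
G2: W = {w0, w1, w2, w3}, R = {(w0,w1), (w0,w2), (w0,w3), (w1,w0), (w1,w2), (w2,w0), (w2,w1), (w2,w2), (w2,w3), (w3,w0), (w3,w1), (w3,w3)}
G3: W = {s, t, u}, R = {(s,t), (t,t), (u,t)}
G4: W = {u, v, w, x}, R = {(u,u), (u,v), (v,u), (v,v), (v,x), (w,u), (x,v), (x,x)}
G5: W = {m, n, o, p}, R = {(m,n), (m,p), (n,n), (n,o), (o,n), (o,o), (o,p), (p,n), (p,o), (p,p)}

Frame correspondent (Sahlqvist): ∀x ∀y ∀z (Rxy ∧ Rxz → y = z) — i.e. partial functionality.
G1: fails — a sees both a and b.
G2: fails — w0 sees both w1 and w2.
G3: ✓.
G4: fails — u sees both u and v.
G5: fails — m sees both n and p.

G3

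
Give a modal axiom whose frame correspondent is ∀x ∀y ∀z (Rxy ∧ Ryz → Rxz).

□r → □□r

This is transitivity; the standard corresponding axiom is 4: □r → □□r.
Suppose □r→□□r is valid. Take Rxy, Ryz and set V(r)={w : Rxw}. Then □r at x, so □□r at x, so □r at y, so r at z, i.e. Rxz.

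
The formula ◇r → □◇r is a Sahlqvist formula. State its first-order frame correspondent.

the Euclidean property

Suppose ◇r→□◇r is valid. Take Rxy, Rxz and set V(r)={y}. Then ◇r at x, so □◇r at x, so ◇r at z, so some w with Rzw has r; w=y, i.e. Rzy. By symmetry of the argument, Ryz.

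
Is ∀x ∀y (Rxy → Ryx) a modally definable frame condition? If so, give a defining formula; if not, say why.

The condition is symmetry. A defining modal formula is p → □◇p.
Suppose p→□◇p is valid. Take Rxy and set V(p)={x}. Then p at x, so □◇p at x, so ◇p at y, so some z with Ryz has p; z=x, i.e. Ryx.

Yes — defined by p → □◇p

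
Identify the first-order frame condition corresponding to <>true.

◇⊤ holds at w iff w has a successor, so frame-validity of ◇⊤ is exactly seriality. Equivalently via □φ → ◇φ:
Suppose □φ→◇φ is valid. At any x set V(φ)=W. Then □φ at x, so ◇φ at x, so x has a successor.

seriality: forall x exists y Rxy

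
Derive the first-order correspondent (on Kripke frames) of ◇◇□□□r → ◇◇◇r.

∀x ∀y (xR²y → ∃w (yR³w ∧ xR³w))

This is a Sahlqvist (Geach-type) schema ◇^2□^3r → □^0◇^3r.
Minimal-valuation argument: fix x; take any y with xR^2y and any z with xR^0z. Set V(r) to the set of worlds R-reachable from y in exactly 3 steps. Then □^3r holds at y, so the antecedent holds at x; validity forces ◇^3r at z, giving a w with zR^3w and yR^3w.
First-order correspondent: ∀x ∀y (xR²y → ∃w (yR³w ∧ xR³w)).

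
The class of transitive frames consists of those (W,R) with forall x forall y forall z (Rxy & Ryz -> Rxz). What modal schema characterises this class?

A defining formula is □ψ → □□ψ (the 4 axiom).
Suppose □ψ→□□ψ is valid. Take Rxy, Ryz and set V(ψ)={w : Rxw}. Then □ψ at x, so □□ψ at x, so □ψ at y, so ψ at z, i.e. Rxz.

□ψ → □□ψ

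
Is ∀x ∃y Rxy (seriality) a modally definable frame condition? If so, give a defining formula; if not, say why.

Yes, by □r → ◇r

Yes: it is seriality, defined by the D schema □r → ◇r.
Suppose □r→◇r is valid. At any x set V(r)=W. Then □r at x, so ◇r at x, so x has a successor.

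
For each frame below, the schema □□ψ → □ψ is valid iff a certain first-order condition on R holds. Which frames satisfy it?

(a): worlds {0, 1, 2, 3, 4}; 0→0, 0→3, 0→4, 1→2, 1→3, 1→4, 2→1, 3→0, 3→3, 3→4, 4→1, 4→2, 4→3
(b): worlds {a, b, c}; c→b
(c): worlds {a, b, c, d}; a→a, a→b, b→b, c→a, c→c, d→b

(c)

This is the axiom for density; its first-order frame correspondent is ∀x ∀y (Rxy → ∃z (Rxz ∧ Rzy)).
(a): fails — R21 but no z with R2z and Rz1.
(b): fails — Rcb but no z with Rcz and Rzb.
(c): condition met.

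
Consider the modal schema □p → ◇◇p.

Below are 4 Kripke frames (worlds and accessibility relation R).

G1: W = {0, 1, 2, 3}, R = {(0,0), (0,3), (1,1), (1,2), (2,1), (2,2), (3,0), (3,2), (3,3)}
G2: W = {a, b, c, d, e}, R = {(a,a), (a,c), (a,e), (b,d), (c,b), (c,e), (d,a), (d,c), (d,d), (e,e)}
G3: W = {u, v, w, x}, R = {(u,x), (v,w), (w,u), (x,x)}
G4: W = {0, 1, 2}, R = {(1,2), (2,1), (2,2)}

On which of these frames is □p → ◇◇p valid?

This is the axiom for a generalized confluence (Geach) condition; its first-order frame correspondent is ∀x ∃w (xRw ∧ xR²w).
G1: ✓.
G2: ✓.
G3: fails — at v but no t with vRt and vR²t.
G4: fails — at 0 but no w with 0Rw and 0R²w.
Valid on: G1, G2.

G1, G2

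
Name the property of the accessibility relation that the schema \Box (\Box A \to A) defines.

shift-reflexivity

This schema is the T□ axiom.
It corresponds to shift-reflexivity: \forall x \forall y (Rxy \to Ryy).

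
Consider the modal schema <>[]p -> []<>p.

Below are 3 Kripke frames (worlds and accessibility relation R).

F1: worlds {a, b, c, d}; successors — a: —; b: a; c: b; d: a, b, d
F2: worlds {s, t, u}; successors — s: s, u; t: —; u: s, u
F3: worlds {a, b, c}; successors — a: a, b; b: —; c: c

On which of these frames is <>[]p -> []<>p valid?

F2

This is the axiom for convergence; its first-order frame correspondent is forall x forall y forall z (Rxy & Rxz -> exists w (Ryw & Rzw)).
F1: fails — Rba and Rba but a and a have no common successor.
F2: condition met.
F3: fails — Raa and Rab but a and b have no common successor.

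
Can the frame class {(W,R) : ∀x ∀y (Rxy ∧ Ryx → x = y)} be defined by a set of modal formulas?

Modal frame validity is preserved under surjective bounded morphisms.
The 4-cycle (worlds s,t,u,v with s→t→u→v→s) is antisymmetric. Sending even-indexed worlds to a and odd-indexed worlds to b is a surjective bounded morphism onto the two-world frame with a↔b, which is not antisymmetric.
So the class is not modally definable.

Not modally definable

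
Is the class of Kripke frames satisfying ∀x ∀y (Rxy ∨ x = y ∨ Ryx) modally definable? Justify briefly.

Not definable by any modal formula

Any modally definable frame class is closed under disjoint unions.
Take 4 disjoint single-world reflexive frames: each is trivially connected, but their disjoint union has 4 worlds with no edge between distinct components, so it is not connected.
Hence connectedness of R is not modally definable.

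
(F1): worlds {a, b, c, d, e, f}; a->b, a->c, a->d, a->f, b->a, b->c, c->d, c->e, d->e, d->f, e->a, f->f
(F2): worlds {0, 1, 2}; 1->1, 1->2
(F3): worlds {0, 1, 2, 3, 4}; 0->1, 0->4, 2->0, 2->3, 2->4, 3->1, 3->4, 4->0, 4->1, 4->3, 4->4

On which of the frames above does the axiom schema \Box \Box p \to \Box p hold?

(F2), (F3)

The schema corresponds to density: \forall x \forall y (Rxy \to \exists z (Rxz \wedge Rzy)).
(F1): fails — Rcd but no z with Rcz and Rzd.
(F2): ✓.
(F3): ✓.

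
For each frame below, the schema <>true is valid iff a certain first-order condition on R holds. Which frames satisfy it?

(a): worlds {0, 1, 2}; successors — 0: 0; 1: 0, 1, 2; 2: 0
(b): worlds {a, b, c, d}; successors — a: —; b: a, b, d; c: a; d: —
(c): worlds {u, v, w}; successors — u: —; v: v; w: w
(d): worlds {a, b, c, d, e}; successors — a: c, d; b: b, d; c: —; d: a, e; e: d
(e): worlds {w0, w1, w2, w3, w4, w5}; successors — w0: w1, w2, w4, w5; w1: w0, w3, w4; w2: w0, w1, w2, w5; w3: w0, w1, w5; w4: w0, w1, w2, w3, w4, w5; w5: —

(a)

Frame correspondent (Sahlqvist): forall x exists y Rxy — i.e. seriality.
(a): satisfies the condition.
(b): fails — world a has no successor.
(c): fails — world u has no successor.
(d): fails — world c has no successor.
(e): fails — world w5 has no successor.
Valid on: (a).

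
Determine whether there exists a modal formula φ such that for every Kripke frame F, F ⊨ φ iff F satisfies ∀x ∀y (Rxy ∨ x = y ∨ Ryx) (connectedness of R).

Not definable by any modal formula

Any modally definable frame class is closed under disjoint unions.
Take 3 disjoint single-world reflexive frames: each is trivially connected, but their disjoint union has 3 worlds with no edge between distinct components, so it is not connected.
Hence connectedness of R is not modally definable.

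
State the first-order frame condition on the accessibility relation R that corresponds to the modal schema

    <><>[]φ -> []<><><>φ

forall x forall y forall z ((x R^2 y & xRz) -> exists w (yRw & z R^3 w))

This is a Sahlqvist (Geach-type) schema ◇^2□^1φ → □^1◇^3φ.
Minimal-valuation argument: fix x; take any y with xR^2y and any z with xR^1z. Set V(φ) to the set of worlds R-reachable from y in exactly 1 step. Then □^1φ holds at y, so the antecedent holds at x; validity forces ◇^3φ at z, giving a w with zR^3w and yR^1w.
First-order correspondent: forall x forall y forall z ((x R^2 y & xRz) -> exists w (yRw & z R^3 w)).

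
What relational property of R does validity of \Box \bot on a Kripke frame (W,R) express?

□⊥ is valid iff no world has any successor (otherwise □⊥ fails at any world with one).

Emptiness of R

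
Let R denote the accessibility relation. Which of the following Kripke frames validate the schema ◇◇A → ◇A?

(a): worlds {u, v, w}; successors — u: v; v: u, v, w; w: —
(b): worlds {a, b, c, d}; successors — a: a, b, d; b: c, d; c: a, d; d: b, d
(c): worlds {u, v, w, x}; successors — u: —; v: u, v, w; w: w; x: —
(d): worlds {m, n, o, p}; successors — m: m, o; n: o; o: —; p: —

(c), (d)

The schema corresponds to a generalized confluence (Geach) condition: ∀x ∀y (xR²y → ∃w (y = w ∧ xRw)).
(a): fails — uR²u but no t with u=t and uRt.
(b): fails — aR²c but no w with c=w and aRw.
(c): condition met.
(d): condition met.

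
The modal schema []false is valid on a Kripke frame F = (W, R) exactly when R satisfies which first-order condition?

□⊥ is valid iff no world has any successor (otherwise □⊥ fails at any world with one).
Conversely, any frame satisfying forall x forall y ~Rxy validates the schema.
Frame condition: forall x forall y ~Rxy.

emptiness of R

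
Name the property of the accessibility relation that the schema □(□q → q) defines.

This schema is the T□ axiom.
Its frame correspondent is shift-reflexivity — ∀x ∀y (Rxy → Ryy).

shift-reflexivity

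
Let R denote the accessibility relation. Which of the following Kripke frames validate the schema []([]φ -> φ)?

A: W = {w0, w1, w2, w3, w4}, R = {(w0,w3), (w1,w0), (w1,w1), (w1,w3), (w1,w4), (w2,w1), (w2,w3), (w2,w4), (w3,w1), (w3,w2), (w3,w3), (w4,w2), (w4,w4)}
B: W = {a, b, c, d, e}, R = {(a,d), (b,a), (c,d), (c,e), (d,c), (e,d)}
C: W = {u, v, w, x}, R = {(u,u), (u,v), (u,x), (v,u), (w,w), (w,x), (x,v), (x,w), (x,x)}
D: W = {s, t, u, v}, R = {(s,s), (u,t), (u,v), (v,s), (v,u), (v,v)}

none

Frame correspondent (Sahlqvist): forall x forall y (Rxy -> Ryy) — i.e. shift-reflexivity.
A: fails — Rw1w0 but not Rw0w0.
B: fails — Rcd but not Rdd.
C: fails — Ruv but not Rvv.
D: fails — Rut but not Rtt.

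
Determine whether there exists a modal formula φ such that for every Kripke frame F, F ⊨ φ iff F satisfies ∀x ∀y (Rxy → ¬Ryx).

No

Modal frame validity is preserved under surjective bounded morphisms.
The 5-cycle (worlds s,t,u,v,w with s→t→u→v→w→s) is asymmetric. Mapping every world to a single reflexive point • is a surjective bounded morphism, and the reflexive point is not asymmetric (R•• but asymmetry requires ¬R••).
So the class is not modally definable.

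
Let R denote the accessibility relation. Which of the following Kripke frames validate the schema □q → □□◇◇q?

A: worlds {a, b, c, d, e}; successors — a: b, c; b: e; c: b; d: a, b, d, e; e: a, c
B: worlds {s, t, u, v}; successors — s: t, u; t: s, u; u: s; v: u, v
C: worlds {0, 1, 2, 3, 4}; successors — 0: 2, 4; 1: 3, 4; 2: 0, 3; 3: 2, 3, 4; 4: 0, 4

Frame correspondent (Sahlqvist): ∀x ∀z (xR²z → ∃w (xRw ∧ zR²w)) — i.e. a generalized confluence (Geach) condition.
A: fails — eR²c but no w with eRw and cR²w.
B: fails — uR²u but no w with uRw and uR²w.
C: ✓.

C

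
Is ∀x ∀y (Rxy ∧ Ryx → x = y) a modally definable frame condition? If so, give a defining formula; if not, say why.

Any modally definable frame class is closed under surjective bounded morphisms.
The 4-cycle (worlds w0,w1,w2,w3 with w0→w1→w2→w3→w0) is antisymmetric. Sending even-indexed worlds to s and odd-indexed worlds to t is a surjective bounded morphism onto the two-world frame with s↔t, which is not antisymmetric.
So the class is not modally definable.

No — not modally definable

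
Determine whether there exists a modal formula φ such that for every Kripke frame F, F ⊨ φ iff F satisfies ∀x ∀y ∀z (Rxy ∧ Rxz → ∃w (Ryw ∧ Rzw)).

This is a Sahlqvist condition; the .2 axiom ◇□p → □◇p defines it.

Yes, by ◇□p → □◇p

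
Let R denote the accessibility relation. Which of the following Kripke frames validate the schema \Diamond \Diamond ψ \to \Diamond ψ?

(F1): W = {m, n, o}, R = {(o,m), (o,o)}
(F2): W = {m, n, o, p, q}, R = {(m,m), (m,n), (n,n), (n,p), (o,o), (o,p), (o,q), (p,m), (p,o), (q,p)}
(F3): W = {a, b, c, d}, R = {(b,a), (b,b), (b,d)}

This is the axiom for transitivity; its first-order frame correspondent is \forall x \forall y \forall z (Rxy \wedge Ryz \to Rxz).
(F1): condition met.
(F2): fails — Rop and Rpm but not Rom.
(F3): condition met.

(F1), (F3)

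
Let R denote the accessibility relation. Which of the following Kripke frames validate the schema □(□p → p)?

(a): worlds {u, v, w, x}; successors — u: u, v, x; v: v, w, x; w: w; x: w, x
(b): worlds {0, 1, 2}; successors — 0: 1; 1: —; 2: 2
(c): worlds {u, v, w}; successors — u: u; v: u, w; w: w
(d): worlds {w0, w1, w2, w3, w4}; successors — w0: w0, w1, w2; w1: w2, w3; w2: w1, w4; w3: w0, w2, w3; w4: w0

(a), (c)

The schema corresponds to shift-reflexivity: ∀x ∀y (Rxy → Ryy).
(a): satisfies the condition.
(b): fails — R01 but not R11.
(c): satisfies the condition.
(d): fails — Rw1w2 but not Rw2w2.
Valid on: (a), (c).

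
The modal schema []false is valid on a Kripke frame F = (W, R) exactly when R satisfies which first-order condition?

□⊥ is valid iff no world has any successor (otherwise □⊥ fails at any world with one).

emptiness of R: forall x forall y ~Rxy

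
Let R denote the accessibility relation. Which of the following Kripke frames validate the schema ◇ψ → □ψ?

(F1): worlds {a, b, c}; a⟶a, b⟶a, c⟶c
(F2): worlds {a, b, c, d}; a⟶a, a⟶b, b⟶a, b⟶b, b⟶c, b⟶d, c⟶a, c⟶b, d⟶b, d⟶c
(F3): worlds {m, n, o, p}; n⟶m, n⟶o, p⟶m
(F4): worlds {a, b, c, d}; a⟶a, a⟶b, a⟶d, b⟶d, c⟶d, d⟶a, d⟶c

The schema corresponds to partial functionality: ∀x ∀y ∀z (Rxy ∧ Rxz → y = z).
(F1): ✓.
(F2): fails — a sees both a and b.
(F3): fails — n sees both m and o.
(F4): fails — a sees both a and b.

(F1)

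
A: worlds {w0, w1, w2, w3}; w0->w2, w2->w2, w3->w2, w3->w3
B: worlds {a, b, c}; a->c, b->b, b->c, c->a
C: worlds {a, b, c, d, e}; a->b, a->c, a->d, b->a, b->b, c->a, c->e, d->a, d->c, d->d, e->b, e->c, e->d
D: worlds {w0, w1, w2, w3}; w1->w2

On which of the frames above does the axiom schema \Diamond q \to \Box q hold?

D

Frame correspondent (Sahlqvist): \forall x \forall y \forall z (Rxy \wedge Rxz \to y = z) — i.e. partial functionality.
A: fails — w3 sees both w2 and w3.
B: fails — b sees both b and c.
C: fails — a sees both b and c.
D: ✓.
Valid on: D.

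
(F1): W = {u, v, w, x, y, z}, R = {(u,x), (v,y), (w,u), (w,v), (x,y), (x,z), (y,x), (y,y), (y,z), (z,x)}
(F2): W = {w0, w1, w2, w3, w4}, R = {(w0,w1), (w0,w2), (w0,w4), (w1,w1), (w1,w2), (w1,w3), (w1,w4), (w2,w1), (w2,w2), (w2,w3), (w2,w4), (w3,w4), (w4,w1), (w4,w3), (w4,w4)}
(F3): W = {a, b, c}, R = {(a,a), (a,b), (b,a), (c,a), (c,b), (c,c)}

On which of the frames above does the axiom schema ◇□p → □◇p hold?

Frame correspondent (Sahlqvist): ∀x ∀y ∀z (Rxy ∧ Rxz → ∃w (Ryw ∧ Rzw)) — i.e. convergence.
(F1): fails — Rwu and Rwv but u and v have no common successor.
(F2): holds.
(F3): holds.
Valid on: (F2), (F3).

(F2), (F3)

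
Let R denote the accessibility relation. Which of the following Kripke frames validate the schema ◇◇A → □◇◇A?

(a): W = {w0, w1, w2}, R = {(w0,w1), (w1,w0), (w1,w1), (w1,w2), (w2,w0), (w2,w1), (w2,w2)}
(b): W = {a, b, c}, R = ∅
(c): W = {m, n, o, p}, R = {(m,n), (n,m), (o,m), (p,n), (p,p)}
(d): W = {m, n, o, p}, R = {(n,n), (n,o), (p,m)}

(a), (b)

This is the axiom for a generalized confluence (Geach) condition; its first-order frame correspondent is ∀x ∀y ∀z ((xR²y ∧ xRz) → ∃w (y = w ∧ zR²w)).
(a): holds.
(b): holds.
(c): fails — mR²m, mRn but no w with m=w and nR²w.
(d): fails — nR²n, nRo but no w with n=w and oR²w.
Valid on: (a), (b).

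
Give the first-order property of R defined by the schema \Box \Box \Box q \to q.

\forall x \exists w (x R^3 w \wedge x = w)

This is a Sahlqvist (Geach-type) schema ◇^0□^3q → □^0◇^0q.
Minimal-valuation argument: fix x; take any y with xR^0y and any z with xR^0z. Set V(q) to the set of worlds R-reachable from y in exactly 3 steps. Then □^3q holds at y, so the antecedent holds at x; validity forces ◇^0q at z, giving a w with zR^0w and yR^3w.
First-order correspondent: \forall x \exists w (x R^3 w \wedge x = w).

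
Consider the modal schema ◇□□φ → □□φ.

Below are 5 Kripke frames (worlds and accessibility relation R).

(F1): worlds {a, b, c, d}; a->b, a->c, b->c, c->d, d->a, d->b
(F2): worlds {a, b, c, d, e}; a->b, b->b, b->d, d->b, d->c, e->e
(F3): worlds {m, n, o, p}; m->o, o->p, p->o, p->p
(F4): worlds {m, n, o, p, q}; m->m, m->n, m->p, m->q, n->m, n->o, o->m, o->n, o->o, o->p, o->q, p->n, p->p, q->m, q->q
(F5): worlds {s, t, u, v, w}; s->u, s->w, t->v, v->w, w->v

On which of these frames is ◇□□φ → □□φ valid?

(F3)

Frame correspondent (Sahlqvist): ∀x ∀y ∀z ((xRy ∧ xR²z) → ∃w (yR²w ∧ z = w)) — i.e. a generalized confluence (Geach) condition.
(F1): fails — aRb, aR²c but no w with bR²w and c=w.
(F2): fails — bRd, bR²c but no w with dR²w and c=w.
(F3): condition met.
(F4): fails — mRp, mR²q but no w with pR²w and q=w.
(F5): fails — sRu, sR²v but no w* with uR²w* and v=w*.
Valid on: (F3).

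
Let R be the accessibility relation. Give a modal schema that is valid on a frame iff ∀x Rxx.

□p → p

This is reflexivity; the standard corresponding axiom is T: □p → p.
Suppose □p→p is valid. At any x set V(p)={w : Rxw}. Then □p holds at x, so p holds at x, i.e. Rxx.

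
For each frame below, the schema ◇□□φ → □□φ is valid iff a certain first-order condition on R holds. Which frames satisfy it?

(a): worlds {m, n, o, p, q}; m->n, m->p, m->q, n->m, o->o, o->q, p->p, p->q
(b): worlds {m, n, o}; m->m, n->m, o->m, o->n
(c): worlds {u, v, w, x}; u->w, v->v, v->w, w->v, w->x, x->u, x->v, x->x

The schema corresponds to a generalized confluence (Geach) condition: ∀x ∀y ∀z ((xRy ∧ xR²z) → ∃w (yR²w ∧ z = w)).
(a): fails — mRn, mR²m but no w with nR²w and m=w.
(b): condition met.
(c): fails — wRv, wR²u but no t with vR²t and u=t.

(b)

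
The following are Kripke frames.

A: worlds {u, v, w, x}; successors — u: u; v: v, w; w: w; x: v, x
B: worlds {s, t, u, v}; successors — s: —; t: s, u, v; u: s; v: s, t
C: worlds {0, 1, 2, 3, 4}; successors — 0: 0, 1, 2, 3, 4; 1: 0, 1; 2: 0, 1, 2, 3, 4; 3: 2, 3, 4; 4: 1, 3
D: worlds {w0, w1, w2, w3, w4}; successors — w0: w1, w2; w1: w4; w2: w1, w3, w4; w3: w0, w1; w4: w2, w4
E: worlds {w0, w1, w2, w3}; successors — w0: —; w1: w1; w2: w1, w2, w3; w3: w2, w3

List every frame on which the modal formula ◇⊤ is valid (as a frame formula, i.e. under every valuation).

A, C, D

This is the axiom for seriality; its first-order frame correspondent is ∀x ∃y Rxy.
A: satisfies the condition.
B: fails — world s has no successor.
C: satisfies the condition.
D: satisfies the condition.
E: fails — world w0 has no successor.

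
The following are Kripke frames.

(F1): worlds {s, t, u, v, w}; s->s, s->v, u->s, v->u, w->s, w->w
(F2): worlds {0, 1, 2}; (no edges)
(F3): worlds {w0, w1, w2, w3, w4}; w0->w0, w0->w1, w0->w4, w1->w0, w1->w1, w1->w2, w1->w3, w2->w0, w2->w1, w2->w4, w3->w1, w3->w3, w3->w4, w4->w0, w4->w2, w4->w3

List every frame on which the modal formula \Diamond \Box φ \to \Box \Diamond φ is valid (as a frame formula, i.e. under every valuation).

(F2), (F3)

This is the axiom for convergence; its first-order frame correspondent is \forall x \forall y \forall z (Rxy \wedge Rxz \to \exists w (Ryw \wedge Rzw)).
(F1): fails — Rsv and Rss but v and s have no common successor.
(F2): satisfies the condition.
(F3): satisfies the condition.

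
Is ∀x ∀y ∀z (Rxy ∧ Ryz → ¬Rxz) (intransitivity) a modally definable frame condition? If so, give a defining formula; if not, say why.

If a class were modally definable it would be closed under surjective bounded morphisms (Goldblatt–Thomason).
The 3-cycle (worlds w0,w1,w2 with w0→w1→w2→w0) is intransitive. Mapping every world to a single reflexive point • is a surjective bounded morphism; the reflexive point is not intransitive (R••∧R•• but R••).
So the class is not modally definable.

No — not modally definable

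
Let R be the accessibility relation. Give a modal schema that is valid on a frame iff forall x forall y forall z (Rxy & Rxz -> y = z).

◇r → □r

The condition is partial functionality. The CD schema ◇r → □r defines it.
Suppose ◇r→□r is valid. Take Rxy, Rxz and set V(r)={y}. Then ◇r at x, so □r at x, so r at z, i.e. z=y.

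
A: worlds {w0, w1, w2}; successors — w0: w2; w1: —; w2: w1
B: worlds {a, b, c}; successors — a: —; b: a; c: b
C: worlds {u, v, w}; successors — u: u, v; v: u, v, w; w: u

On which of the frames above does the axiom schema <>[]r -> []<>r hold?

C

Frame correspondent (Sahlqvist): forall x forall y forall z (Rxy & Rxz -> exists w (Ryw & Rzw)) — i.e. convergence.
A: fails — Rw2w1 and Rw2w1 but w1 and w1 have no common successor.
B: fails — Rba and Rba but a and a have no common successor.
C: holds.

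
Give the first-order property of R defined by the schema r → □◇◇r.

∀x ∀z (xRz → ∃w (x = w ∧ zR²w))

This is a Sahlqvist (Geach-type) schema ◇^0□^0r → □^1◇^2r.
Minimal-valuation argument: fix x; take any y with xR^0y and any z with xR^1z. Set V(r) to the set of worlds R-reachable from y in exactly 0 steps. Then □^0r holds at y, so the antecedent holds at x; validity forces ◇^2r at z, giving a w with zR^2w and yR^0w.
First-order correspondent: ∀x ∀z (xRz → ∃w (x = w ∧ zR²w)).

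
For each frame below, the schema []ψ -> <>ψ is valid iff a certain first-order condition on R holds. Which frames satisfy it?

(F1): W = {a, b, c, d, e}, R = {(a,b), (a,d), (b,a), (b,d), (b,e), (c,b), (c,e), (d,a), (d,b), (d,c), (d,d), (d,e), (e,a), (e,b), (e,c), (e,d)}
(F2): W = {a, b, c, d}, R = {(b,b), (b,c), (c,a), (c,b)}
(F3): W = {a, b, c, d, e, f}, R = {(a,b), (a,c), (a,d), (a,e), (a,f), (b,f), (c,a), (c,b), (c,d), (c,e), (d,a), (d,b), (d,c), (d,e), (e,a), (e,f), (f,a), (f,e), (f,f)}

This is the axiom for seriality; its first-order frame correspondent is forall x exists y Rxy.
(F1): ✓.
(F2): fails — world a has no successor.
(F3): ✓.
Valid on: (F1), (F3).

(F1), (F3)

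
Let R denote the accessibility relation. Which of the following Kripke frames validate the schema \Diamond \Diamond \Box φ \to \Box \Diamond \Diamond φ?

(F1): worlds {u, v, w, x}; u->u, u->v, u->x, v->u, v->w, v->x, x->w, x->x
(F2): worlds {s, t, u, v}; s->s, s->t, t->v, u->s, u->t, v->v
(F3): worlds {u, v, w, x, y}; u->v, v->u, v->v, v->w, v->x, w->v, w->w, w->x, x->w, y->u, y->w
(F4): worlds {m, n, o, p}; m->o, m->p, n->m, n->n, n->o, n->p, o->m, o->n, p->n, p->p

Frame correspondent (Sahlqvist): \forall x \forall y \forall z ((x R^2 y \wedge xRz) \to \exists w (yRw \wedge z R^2 w)) — i.e. a generalized confluence (Geach) condition.
(F1): fails — uR²w, uRu but no t with wRt and uR²t.
(F2): fails — sR²s, sRt but no w with sRw and tR²w.
(F3): satisfies the condition.
(F4): satisfies the condition.

(F3), (F4)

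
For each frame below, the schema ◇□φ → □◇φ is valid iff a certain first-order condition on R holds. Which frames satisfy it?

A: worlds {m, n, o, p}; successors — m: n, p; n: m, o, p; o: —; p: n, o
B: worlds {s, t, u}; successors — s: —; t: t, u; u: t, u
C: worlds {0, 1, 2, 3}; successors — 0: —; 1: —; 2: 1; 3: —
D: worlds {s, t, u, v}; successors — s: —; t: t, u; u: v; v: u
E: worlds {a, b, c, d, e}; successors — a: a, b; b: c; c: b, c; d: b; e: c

The schema corresponds to convergence: ∀x ∀y ∀z (Rxy ∧ Rxz → ∃w (Ryw ∧ Rzw)).
A: fails — Rno and Rno but o and o have no common successor.
B: satisfies the condition.
C: fails — R21 and R21 but 1 and 1 have no common successor.
D: fails — Rtt and Rtu but t and u have no common successor.
E: fails — Rab and Raa but b and a have no common successor.
Valid on: B.

B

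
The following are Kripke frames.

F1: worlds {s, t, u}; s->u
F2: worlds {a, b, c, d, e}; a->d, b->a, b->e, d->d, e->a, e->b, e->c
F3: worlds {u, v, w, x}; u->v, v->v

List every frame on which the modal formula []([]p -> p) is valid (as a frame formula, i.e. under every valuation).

F3

Frame correspondent (Sahlqvist): forall x forall y (Rxy -> Ryy) — i.e. shift-reflexivity.
F1: fails — Rsu but not Ruu.
F2: fails — Reb but not Rbb.
F3: ✓.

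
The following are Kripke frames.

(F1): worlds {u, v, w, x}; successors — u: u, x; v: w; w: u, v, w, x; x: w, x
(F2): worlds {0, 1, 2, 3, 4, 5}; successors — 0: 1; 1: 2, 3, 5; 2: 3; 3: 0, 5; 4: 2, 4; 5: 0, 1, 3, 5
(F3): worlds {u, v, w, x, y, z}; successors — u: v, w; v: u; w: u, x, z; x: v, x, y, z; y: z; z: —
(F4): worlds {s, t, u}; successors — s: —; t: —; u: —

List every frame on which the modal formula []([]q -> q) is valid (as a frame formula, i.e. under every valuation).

The schema corresponds to shift-reflexivity: forall x forall y (Rxy -> Ryy).
(F1): fails — Rwv but not Rvv.
(F2): fails — R51 but not R11.
(F3): fails — Ruv but not Rvv.
(F4): condition met.
Valid on: (F4).

(F4)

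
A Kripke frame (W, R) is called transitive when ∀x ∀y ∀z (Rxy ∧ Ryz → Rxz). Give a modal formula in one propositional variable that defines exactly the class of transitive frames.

A defining formula is □ψ → □□ψ (the 4 axiom).
Suppose □ψ→□□ψ is valid. Take Rxy, Ryz and set V(ψ)={w : Rxw}. Then □ψ at x, so □□ψ at x, so □ψ at y, so ψ at z, i.e. Rxz.

□ψ → □□ψ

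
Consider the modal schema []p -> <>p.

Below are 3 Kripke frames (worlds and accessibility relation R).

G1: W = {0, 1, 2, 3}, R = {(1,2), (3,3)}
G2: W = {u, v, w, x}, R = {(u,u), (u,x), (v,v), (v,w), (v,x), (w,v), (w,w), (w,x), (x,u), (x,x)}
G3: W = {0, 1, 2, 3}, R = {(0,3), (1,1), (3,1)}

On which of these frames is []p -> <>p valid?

The schema corresponds to seriality: forall x exists y Rxy.
G1: fails — world 0 has no successor.
G2: satisfies the condition.
G3: fails — world 2 has no successor.

G2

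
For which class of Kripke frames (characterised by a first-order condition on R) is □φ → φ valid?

reflexivity: ∀x Rxx

This is the T axiom.
Its frame correspondent is reflexivity — ∀x Rxx.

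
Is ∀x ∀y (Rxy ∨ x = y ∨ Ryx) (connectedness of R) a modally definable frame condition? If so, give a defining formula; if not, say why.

Any modally definable frame class is closed under disjoint unions.
Take 3 disjoint single-world reflexive frames: each is trivially connected, but their disjoint union has 3 worlds with no edge between distinct components, so it is not connected.
So the class is not modally definable.

Not modally definable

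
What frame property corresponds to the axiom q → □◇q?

This schema is the B axiom.
It corresponds to symmetry: ∀x ∀y (Rxy → Ryx).

symmetry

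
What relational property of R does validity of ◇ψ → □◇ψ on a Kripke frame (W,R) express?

Suppose ◇ψ→□◇ψ is valid. Take Rxy, Rxz and set V(ψ)={y}. Then ◇ψ at x, so □◇ψ at x, so ◇ψ at z, so some w with Rzw has ψ; w=y, i.e. Rzy. By symmetry of the argument, Ryz.
Conversely, any frame satisfying ∀x ∀y ∀z (Rxy ∧ Rxz → Ryz) validates the schema.
So the correspondent is the Euclidean property.

The Euclidean property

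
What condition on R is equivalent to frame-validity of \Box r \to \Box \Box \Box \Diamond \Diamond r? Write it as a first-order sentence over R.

\forall x \forall z (x R^3 z \to \exists w (xRw \wedge z R^2 w))

This is a Sahlqvist (Geach-type) schema ◇^0□^1r → □^3◇^2r.
First-order correspondent: \forall x \forall z (x R^3 z \to \exists w (xRw \wedge z R^2 w)).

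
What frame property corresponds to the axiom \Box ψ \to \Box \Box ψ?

This schema is the 4 axiom.
It corresponds to transitivity: \forall x \forall y \forall z (Rxy \wedge Ryz \to Rxz).

Transitivity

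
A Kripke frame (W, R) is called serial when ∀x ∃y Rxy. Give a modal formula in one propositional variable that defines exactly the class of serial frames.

□s → ◇s

This is seriality; the standard corresponding axiom is D: □s → ◇s.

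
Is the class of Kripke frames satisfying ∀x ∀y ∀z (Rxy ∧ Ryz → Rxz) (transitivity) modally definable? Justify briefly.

Yes, by □q → □□q

This is a Sahlqvist condition; the 4 axiom □q → □□q defines it.
Suppose □q→□□q is valid. Take Rxy, Ryz and set V(q)={w : Rxw}. Then □q at x, so □□q at x, so □q at y, so q at z, i.e. Rxz.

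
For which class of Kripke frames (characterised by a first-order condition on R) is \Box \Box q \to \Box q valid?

Suppose □□q→□q is valid. Take Rxy and set V(q)={w : xR²w}. Then □□q at x, so □q at x, so q at y, i.e. ∃z(Rxz∧Rzy).

Density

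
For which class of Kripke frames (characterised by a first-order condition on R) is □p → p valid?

Suppose □p→p is valid. At any x set V(p)={w : Rxw}. Then □p holds at x, so p holds at x, i.e. Rxx.

Reflexivity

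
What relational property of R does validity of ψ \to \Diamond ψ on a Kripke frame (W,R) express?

This is frame-equivalent to □ψ → ψ (substitute ¬ψ for ψ and contrapose).
Suppose □ψ→ψ is valid. At any x set V(ψ)={w : Rxw}. Then □ψ holds at x, so ψ holds at x, i.e. Rxx.

reflexivity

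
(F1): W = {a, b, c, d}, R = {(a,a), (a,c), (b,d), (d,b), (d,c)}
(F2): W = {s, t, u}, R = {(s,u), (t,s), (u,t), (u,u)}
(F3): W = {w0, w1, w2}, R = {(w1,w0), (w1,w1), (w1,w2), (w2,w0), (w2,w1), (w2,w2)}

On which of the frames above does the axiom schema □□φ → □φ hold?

This is the axiom for density; its first-order frame correspondent is ∀x ∀y (Rxy → ∃z (Rxz ∧ Rzy)).
(F1): fails — Rdc but no z with Rdz and Rzc.
(F2): fails — Rts but no z with Rtz and Rzs.
(F3): holds.

(F3)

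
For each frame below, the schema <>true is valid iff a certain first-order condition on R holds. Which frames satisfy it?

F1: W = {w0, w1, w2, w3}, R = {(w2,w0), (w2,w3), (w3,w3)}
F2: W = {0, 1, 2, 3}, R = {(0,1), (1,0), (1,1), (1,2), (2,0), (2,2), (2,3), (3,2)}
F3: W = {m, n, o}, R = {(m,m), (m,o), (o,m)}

The schema corresponds to seriality: forall x exists y Rxy.
F1: fails — world w0 has no successor.
F2: satisfies the condition.
F3: fails — world n has no successor.
Valid on: F2.

F2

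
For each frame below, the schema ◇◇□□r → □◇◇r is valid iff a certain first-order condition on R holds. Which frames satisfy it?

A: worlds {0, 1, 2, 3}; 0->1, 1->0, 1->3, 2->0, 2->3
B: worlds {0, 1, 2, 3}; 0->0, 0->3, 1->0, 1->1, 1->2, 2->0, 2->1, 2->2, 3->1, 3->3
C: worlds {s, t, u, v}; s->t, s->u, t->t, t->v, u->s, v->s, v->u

Frame correspondent (Sahlqvist): ∀x ∀y ∀z ((xR²y ∧ xRz) → ∃w (yR²w ∧ zR²w)) — i.e. a generalized confluence (Geach) condition.
A: fails — 0R²0, 0R1 but no w with 0R²w and 1R²w.
B: satisfies the condition.
C: satisfies the condition.
Valid on: B, C.

B, C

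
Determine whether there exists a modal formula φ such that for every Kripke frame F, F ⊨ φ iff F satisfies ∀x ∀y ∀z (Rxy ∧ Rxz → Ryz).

Yes: it is the Euclidean property, defined by the 5 schema ◇r → □◇r.
Suppose ◇r→□◇r is valid. Take Rxy, Rxz and set V(r)={y}. Then ◇r at x, so □◇r at x, so ◇r at z, so some w with Rzw has r; w=y, i.e. Rzy. By symmetry of the argument, Ryz.

Yes, by ◇r → □◇r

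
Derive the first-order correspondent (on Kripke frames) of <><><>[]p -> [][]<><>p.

This is a Sahlqvist (Geach-type) schema ◇^3□^1p → □^2◇^2p.
First-order correspondent: forall x forall y forall z ((x R^3 y & x R^2 z) -> exists w (yRw & z R^2 w)).

forall x forall y forall z ((x R^3 y & x R^2 z) -> exists w (yRw & z R^2 w))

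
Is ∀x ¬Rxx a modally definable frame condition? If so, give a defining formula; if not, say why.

If a class were modally definable it would be closed under surjective bounded morphisms (Goldblatt–Thomason).
The 2-cycle (worlds a,b with a→b→a) is irreflexive, and the map sending every world to a single reflexive point • is a surjective bounded morphism (forth: every edge maps to (•,•); back: every world has a successor). So any modal formula valid on the 2-cycle is also valid on the reflexive point, which is not irreflexive.
Hence irreflexivity is not modally definable.

Not definable by any modal formula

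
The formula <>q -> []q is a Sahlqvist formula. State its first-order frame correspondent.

Partial functionality

Suppose ◇q→□q is valid. Take Rxy, Rxz and set V(q)={y}. Then ◇q at x, so □q at x, so q at z, i.e. z=y.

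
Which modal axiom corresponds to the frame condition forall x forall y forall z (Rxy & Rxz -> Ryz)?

This is the Euclidean property; the standard corresponding axiom is 5: ◇p → □◇p.
Suppose ◇p→□◇p is valid. Take Rxy, Rxz and set V(p)={y}. Then ◇p at x, so □◇p at x, so ◇p at z, so some w with Rzw has p; w=y, i.e. Rzy. By symmetry of the argument, Ryz.

◇p → □◇p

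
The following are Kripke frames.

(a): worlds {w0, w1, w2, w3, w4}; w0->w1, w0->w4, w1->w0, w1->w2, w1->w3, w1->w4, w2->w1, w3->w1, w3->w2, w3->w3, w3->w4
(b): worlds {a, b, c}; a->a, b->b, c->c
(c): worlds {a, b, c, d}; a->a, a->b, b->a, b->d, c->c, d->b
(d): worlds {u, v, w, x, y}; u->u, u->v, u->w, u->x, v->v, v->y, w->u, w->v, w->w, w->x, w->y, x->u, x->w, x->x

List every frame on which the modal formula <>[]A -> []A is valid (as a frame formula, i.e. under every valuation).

(b)

This is the axiom for the Euclidean property; its first-order frame correspondent is forall x forall y forall z (Rxy & Rxz -> Ryz).
(a): fails — Rw0w4 and Rw0w4 but not Rw4w4.
(b): condition met.
(c): fails — Rab and Rab but not Rbb.
(d): fails — Ruv and Ruw but not Rvw.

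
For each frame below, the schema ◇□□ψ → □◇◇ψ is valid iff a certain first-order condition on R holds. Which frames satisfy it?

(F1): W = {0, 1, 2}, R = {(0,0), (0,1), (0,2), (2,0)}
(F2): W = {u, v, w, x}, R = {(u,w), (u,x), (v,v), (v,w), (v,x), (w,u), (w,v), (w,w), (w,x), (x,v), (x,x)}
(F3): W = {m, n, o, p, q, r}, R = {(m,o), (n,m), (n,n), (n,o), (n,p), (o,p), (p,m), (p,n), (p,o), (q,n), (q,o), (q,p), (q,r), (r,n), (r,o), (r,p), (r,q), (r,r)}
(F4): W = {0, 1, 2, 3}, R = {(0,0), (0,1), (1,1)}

(F2), (F4)

This is the axiom for a generalized confluence (Geach) condition; its first-order frame correspondent is ∀x ∀y ∀z ((xRy ∧ xRz) → ∃w (yR²w ∧ zR²w)).
(F1): fails — 0R0, 0R1 but no w with 0R²w and 1R²w.
(F2): holds.
(F3): fails — nRm, nRo but no w with mR²w and oR²w.
(F4): holds.
Valid on: (F2), (F4).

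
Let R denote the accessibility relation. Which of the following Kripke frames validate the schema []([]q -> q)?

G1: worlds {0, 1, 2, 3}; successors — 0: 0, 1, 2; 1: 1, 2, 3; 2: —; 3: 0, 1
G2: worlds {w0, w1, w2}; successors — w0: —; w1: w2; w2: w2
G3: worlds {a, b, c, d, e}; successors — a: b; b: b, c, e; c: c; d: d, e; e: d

This is the axiom for shift-reflexivity; its first-order frame correspondent is forall x forall y (Rxy -> Ryy).
G1: fails — R02 but not R22.
G2: holds.
G3: fails — Rbe but not Ree.

G2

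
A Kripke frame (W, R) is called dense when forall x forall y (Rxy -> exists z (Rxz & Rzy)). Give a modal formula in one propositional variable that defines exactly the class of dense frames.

□□r → □r

This is density; the standard corresponding axiom is C4: □□r → □r.
Suppose □□r→□r is valid. Take Rxy and set V(r)={w : xR²w}. Then □□r at x, so □r at x, so r at y, i.e. ∃z(Rxz∧Rzy).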